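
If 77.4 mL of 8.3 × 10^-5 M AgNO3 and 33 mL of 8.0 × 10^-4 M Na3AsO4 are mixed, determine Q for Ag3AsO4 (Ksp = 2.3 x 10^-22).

Total volume = 77.4 + 33 = 110.4 mL.
[Ag^+] = 8.3 × 10^-5 × (77.4/110.4) = 5.82 x 10^-5 M
[AsO4^3-] = 8.0 × 10^-4 × (33/110.4) = 2.39 × 10^-4 M
Ag3AsO4(s) ⇌ 3 Ag^+(aq) + AsO4^3-(aq), so Q = [Ag^+]^3[AsO4^3-]
Q = (5.82 x 10^-5)^3(2.39 × 10^-4) = 4.7 x 10^-17
Q > Ksp, so Ag3AsO4 will precipitate.

Q ≈ 4.7 × 10^-17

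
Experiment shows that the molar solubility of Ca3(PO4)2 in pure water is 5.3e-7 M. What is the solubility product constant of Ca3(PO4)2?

Ca3(PO4)2(s) <=> 3 Ca^2+ + 2 PO4^3-
For each mole of Ca3(PO4)2 that dissolves: [Ca^2+] = 3s, [PO4^3-] = 2s.
Ksp = [Ca^2+]^3[PO4^3-]^2
Ksp = (3s)^3(2s)^2 = 108s^5
Ksp = 108 × (5.3 × 10^-7)^5 = 4.5 x 10^-30

4.5 × 10^-30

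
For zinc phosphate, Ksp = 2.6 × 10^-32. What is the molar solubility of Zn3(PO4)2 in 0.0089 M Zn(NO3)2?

s = 9.6 × 10^-14 M

Zn3(PO4)2(s) ⇌ 3 Zn^2+(aq) + 2 PO4^3-(aq)
Ksp = [Zn^2+]^3[PO4^3-]^2
Let s = moles of Zn3(PO4)2 that dissolve per litre. [Zn^2+] = 0.0089 + 3s ≈ 0.0089, [PO4^3-] = 2s (since Zn^2+ from Zn(NO3)2 dominates).
Ksp ≈ (0.0089)^3 × (2s)^2
s = 9.6 × 10^-14 M
Check: 3s = 2.9 x 10^-13 ≪ 0.0089, so the approximation is valid.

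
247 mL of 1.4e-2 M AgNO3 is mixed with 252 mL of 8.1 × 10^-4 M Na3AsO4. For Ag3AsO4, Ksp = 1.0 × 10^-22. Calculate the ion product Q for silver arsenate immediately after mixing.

Total volume = 247 + 252 = 499 mL.
[Ag^+] = 1.4 x 10^-2 × (247/499) = 6.93 × 10^-3 M
[AsO4^3-] = 8.1 × 10^-4 × (252/499) = 4.09 × 10^-4 M
Ag3AsO4(s) ⇌ 3 Ag^+(aq) + AsO4^3-(aq), so Q = [Ag^+]^3[AsO4^3-]
Q = (6.93 × 10^-3)^3(4.09 x 10^-4) = 1.4 × 10^-10
Q > Ksp, so Ag3AsO4 will precipitate.

Q ≈ 1.4e-10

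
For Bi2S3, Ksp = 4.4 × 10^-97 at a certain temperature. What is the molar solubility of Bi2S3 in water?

Bi2S3(s) ⇌ 2 Bi^3+(aq) + 3 S^2-(aq)
Ksp = [Bi^3+]^2[S^2-]^3
For each mole of Bi2S3 that dissolves: [Bi^3+] = 2s, [S^2-] = 3s.
Ksp = (2s)^2(3s)^3 = 108s^5
Solving, s = (4.4 × 10^-97/108)^(1/5) = 2.1 x 10^-20 M

2.1 x 10^-20 M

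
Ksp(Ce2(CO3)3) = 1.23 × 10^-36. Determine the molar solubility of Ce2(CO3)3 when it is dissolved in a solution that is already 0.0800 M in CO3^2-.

Ce2(CO3)3(s) ⇌ 2 Ce^3+ + 3 CO3^2-
Ksp = [Ce^3+]^2[CO3^2-]^3
Let s = moles of Ce2(CO3)3 that dissolve per litre. [Ce^3+] = 2s, [CO3^2-] = 0.0800 + 3s ≈ 0.0800 (since the CO3^2- already present dominates).
Ksp ≈ (2s)^2 × (0.0800)^3
s = 2.45 x 10^-17 M
Check: 3s = 7.4 x 10^-17 ≪ 0.0800, so the approximation is valid.

s = 2.45e-17 M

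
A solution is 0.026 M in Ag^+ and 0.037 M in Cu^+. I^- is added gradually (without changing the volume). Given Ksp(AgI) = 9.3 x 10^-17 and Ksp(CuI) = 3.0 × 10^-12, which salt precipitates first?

AgI

Each salt begins to precipitate when Q = Ksp, i.e. when [I^-] reaches its threshold.
For AgI: 9.3 x 10^-17 = 0.026 × [I^-]  ⇒  [I^-] = 3.6 × 10^-15 M.
For CuI: 3.0 × 10^-12 = 0.037 × [I^-]  ⇒  [I^-] = 8.1 x 10^-11 M.
The salt with the lower threshold [I^-] precipitates first: AgI.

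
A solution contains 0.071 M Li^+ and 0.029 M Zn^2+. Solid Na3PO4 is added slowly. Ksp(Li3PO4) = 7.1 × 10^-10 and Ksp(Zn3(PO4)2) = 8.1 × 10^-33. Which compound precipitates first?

Precipitation of each salt starts when its ion product equals its Ksp.
For Li3PO4: 7.1 × 10^-10 = (0.071)^3 × [PO4^3-]  ⇒  [PO4^3-] = 2.0 × 10^-6 M.
For Zn3(PO4)2: 8.1 × 10^-33 = (0.029)^3 × [PO4^3-]^2  ⇒  [PO4^3-] = 1.8 × 10^-14 M.
The salt with the lower threshold [PO4^3-] precipitates first: Zn3(PO4)2.

Zn3(PO4)2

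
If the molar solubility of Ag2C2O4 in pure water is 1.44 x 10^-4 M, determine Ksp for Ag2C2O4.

Ag2C2O4(s) ⇌ 2 Ag^+(aq) + C2O4^2-(aq)
If s mol/L of Ag2C2O4 dissolves, [Ag^+] = 2s and [C2O4^2-] = s.
Ksp = [Ag^+]^2[C2O4^2-]
So Ksp = (2s)^2 × s = 4s^3
With s = 1.44 × 10^-4: Ksp = 1.19 × 10^-11

1.19 × 10^-11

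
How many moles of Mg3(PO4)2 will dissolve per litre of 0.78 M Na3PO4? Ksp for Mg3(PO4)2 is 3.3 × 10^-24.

Mg3(PO4)2(s) ⇌ 3 Mg^2+ + 2 PO4^3-
Ksp = [Mg^2+]^3[PO4^3-]^2
If s mol/L dissolves here, [Mg^2+] = 3s, [PO4^3-] = 0.78 + 2s ≈ 0.78 (common-ion effect: PO4^3- is already 0.78 M).
Ksp ≈ (3s)^3 × (0.78)^2
s = 5.9 x 10^-9 M
Check: 2s = 1.2 × 10^-8 ≪ 0.78, so the approximation is valid.

s ≈ 5.9 x 10^-9 M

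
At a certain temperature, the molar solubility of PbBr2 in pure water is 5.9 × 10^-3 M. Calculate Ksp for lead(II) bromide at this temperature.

PbBr2(s) ⇌ Pb^2+ + 2 Br^-
With molar solubility s: [Pb^2+] = s, [Br^-] = 2s.
Ksp = [Pb^2+][Br^-]^2
Substituting: Ksp = s(2s)^2 = 4s^3
With s = 5.9 x 10^-3: Ksp = 8.2 × 10^-7

Ksp = 8.2e-7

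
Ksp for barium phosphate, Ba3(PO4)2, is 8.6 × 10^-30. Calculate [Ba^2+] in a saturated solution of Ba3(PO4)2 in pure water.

[Ba^2+] = 1.8e-6 M

Ba3(PO4)2(s) ⇌ 3 Ba^2+ + 2 PO4^3-
Ksp = [Ba^2+]^3[PO4^3-]^2
With molar solubility s: [Ba^2+] = 3s, [PO4^3-] = 2s.
Substituting: Ksp = (3s)^3(2s)^2 = 108s^5
s^5 = 8.6 × 10^-30 / 108, so s = 6.03 × 10^-7 M
[Ba^2+] = 3s = 1.8 × 10^-6 M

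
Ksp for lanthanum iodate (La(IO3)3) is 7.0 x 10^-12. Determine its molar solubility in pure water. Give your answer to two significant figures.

La(IO3)3(s) ⇌ La^3+ + 3 IO3^-
Ksp = [La^3+][IO3^-]^3
With molar solubility s: [La^3+] = s, [IO3^-] = 3s.
Substituting: Ksp = s(3s)^3 = 27s^4
Solving, s = (7.0 x 10^-12/27)^(1/4) = 7.1 × 10^-4 M

s = 7.1e-4 M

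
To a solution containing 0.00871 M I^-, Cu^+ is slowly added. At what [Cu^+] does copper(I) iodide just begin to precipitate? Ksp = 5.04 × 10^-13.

CuI(s) ⇌ Cu^+ + I^-
Ksp = [Cu^+][I^-]
Precipitation begins when Q = Ksp. With [I^-] = 0.00871 M:
5.04 × 10^-13 = (0.00871) × [Cu^+]
[Cu^+] = (5.04 × 10^-13 / 8.71 x 10^-3) = 5.79 × 10^-11 M

[Cu^+] = 5.79 × 10^-11 M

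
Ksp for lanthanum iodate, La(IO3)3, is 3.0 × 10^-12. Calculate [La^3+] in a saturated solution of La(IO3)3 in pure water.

La(IO3)3(s) <=> La^3+(aq) + 3 IO3^-(aq)
Ksp = [La^3+][IO3^-]^3
With molar solubility s: [La^3+] = s, [IO3^-] = 3s.
Substituting: Ksp = s(3s)^3 = 27s^4
Solving, s = (3.0 × 10^-12/27)^(1/4) = 5.77 x 10^-4 M
[La^3+] = s = 5.8 × 10^-4 M

5.8e-4 M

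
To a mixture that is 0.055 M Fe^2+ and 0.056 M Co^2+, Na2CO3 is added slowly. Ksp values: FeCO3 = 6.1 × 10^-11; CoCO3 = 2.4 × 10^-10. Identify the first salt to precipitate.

FeCO3

Precipitation of each salt starts when its ion product equals its Ksp.
For FeCO3: 6.1 × 10^-11 = 0.055 × [CO3^2-]  ⇒  [CO3^2-] = 1.1 × 10^-9 M.
For CoCO3: 2.4 × 10^-10 = 0.056 × [CO3^2-]  ⇒  [CO3^2-] = 4.3 x 10^-9 M.
The salt with the lower threshold [CO3^2-] precipitates first: FeCO3.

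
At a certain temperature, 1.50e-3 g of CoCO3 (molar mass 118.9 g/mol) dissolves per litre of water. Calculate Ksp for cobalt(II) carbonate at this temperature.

1.59 × 10^-10

Molar solubility s = (1.50 × 10^-3 g/L) / (118.9 g/mol) = 1.262 × 10^-5 M.
CoCO3(s) ⇌ Co^2+ + CO3^2-
If s mol/L of CoCO3 dissolves, [Co^2+] = s and [CO3^2-] = s.
Ksp = [Co^2+][CO3^2-]
Ksp = s × s = s^2
With s = 1.262 × 10^-5: Ksp = 1.59 x 10^-10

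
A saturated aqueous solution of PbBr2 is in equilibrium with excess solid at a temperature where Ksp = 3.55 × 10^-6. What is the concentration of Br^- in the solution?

PbBr2(s) ⇌ Pb^2+(aq) + 2 Br^-(aq)
Ksp = [Pb^2+][Br^-]^2
Let s = molar solubility. Then [Pb^2+] = s and [Br^-] = 2s.
Ksp = s(2s)^2 = 4s^3
Solving, s = (3.55 × 10^-6/4)^(1/3) = 9.610 × 10^-3 M
[Br^-] = 2s = 1.92 × 10^-2 M

0.0192 M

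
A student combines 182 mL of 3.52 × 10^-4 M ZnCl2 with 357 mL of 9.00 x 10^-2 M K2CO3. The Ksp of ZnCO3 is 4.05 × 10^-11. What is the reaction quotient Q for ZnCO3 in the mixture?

7.09e-6

Total volume = 182 + 357 = 539 mL.
[Zn^2+] = 3.52 x 10^-4 × (182/539) = 1.189 × 10^-4 M
[CO3^2-] = 9.00 x 10^-2 × (357/539) = 5.961 × 10^-2 M
ZnCO3(s) <=> Zn^2+(aq) + CO3^2-(aq), so Q = [Zn^2+][CO3^2-]
Q = (1.189 x 10^-4)(5.961 × 10^-2) = 7.09 × 10^-6
Q > Ksp, so ZnCO3 will precipitate.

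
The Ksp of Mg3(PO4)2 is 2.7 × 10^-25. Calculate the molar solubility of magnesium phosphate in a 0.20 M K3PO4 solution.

Mg3(PO4)2(s) <=> 3 Mg^2+(aq) + 2 PO4^3-(aq)
Ksp = [Mg^2+]^3[PO4^3-]^2
If s mol/L dissolves here, [Mg^2+] = 3s, [PO4^3-] = 0.20 + 2s ≈ 0.20 (since PO4^3- from K3PO4 dominates).
Ksp ≈ (3s)^3 × (0.20)^2
s = 6.3 × 10^-9 M
Check: 2s = 1.3 × 10^-8 ≪ 0.20, so the approximation is valid.

6.3 × 10^-9 M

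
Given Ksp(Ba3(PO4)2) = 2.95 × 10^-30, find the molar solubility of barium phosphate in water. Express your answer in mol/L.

Ba3(PO4)2(s) <=> 3 Ba^2+ + 2 PO4^3-
Ksp = [Ba^2+]^3[PO4^3-]^2
If s mol/L of Ba3(PO4)2 dissolves, [Ba^2+] = 3s and [PO4^3-] = 2s.
Substituting: Ksp = (3s)^3(2s)^2 = 108s^5
s = (2.95 × 10^-30 / 108)^(1/5) = 4.87 × 10^-7 M

s = 4.87 × 10^-7 M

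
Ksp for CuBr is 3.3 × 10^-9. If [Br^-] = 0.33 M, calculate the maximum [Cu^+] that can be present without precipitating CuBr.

CuBr(s) <=> Cu^+(aq) + Br^-(aq)
Ksp = [Cu^+][Br^-]
Precipitation begins when Q = Ksp. With [Br^-] = 0.33 M:
3.3 × 10^-9 = (0.33) × [Cu^+]
[Cu^+] = (3.3 × 10^-9 / 3.3 × 10^-1) = 1.0 × 10^-8 M

1.0e-8 M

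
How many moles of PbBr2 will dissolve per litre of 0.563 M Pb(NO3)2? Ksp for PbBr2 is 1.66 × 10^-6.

s ≈ 8.59e-4 M

PbBr2(s) <=> Pb^2+ + 2 Br^-
Ksp = [Pb^2+][Br^-]^2
Let s = moles of PbBr2 that dissolve per litre. [Pb^2+] = 0.563 + s ≈ 0.563, [Br^-] = 2s (common-ion effect: Pb^2+ is already 0.563 M).
Ksp ≈ 0.563 × (2s)^2
s = 8.59 × 10^-4 M
Check: s = 8.6 × 10^-4 ≪ 0.563, so the approximation is valid.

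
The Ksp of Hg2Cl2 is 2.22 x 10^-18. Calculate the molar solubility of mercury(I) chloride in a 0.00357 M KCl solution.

s = 1.74 × 10^-13 M

Hg2Cl2(s) ⇌ Hg2^2+(aq) + 2 Cl^-(aq)
Ksp = [Hg2^2+][Cl^-]^2
Let s be the molar solubility in this solution. [Hg2^2+] = s, [Cl^-] = 0.00357 + 2s ≈ 0.00357 (common-ion effect: Cl^- is already 0.00357 M).
Ksp ≈ s × (0.00357)^2
s = 1.74 x 10^-13 M
Check: 2s = 3.5 × 10^-13 ≪ 0.00357, so the approximation is valid.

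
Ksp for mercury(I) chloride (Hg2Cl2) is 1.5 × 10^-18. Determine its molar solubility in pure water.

7.2 × 10^-7 M

Hg2Cl2(s) <=> Hg2^2+(aq) + 2 Cl^-(aq)
Ksp = [Hg2^2+][Cl^-]^2
For each mole of Hg2Cl2 that dissolves: [Hg2^2+] = s, [Cl^-] = 2s.
Ksp = s(2s)^2 = 4s^3
s = (1.5 × 10^-18 / 4)^(1/3) = 7.2 x 10^-7 M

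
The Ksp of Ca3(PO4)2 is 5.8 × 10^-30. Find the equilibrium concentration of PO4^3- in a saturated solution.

Ca3(PO4)2(s) ⇌ 3 Ca^2+(aq) + 2 PO4^3-(aq)
Ksp = [Ca^2+]^3[PO4^3-]^2
For each mole of Ca3(PO4)2 that dissolves: [Ca^2+] = 3s, [PO4^3-] = 2s.
So Ksp = (3s)^3 × (2s)^2 = 108s^5
s^5 = 5.8 × 10^-30 / 108, so s = 5.57 × 10^-7 M
[PO4^3-] = 2s = 1.1 x 10^-6 M

[PO4^3-] = 1.1 × 10^-6 M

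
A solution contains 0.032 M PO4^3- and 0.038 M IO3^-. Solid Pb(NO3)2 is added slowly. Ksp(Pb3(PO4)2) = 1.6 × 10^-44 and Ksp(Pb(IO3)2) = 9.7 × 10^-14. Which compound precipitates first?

Each salt begins to precipitate when Q = Ksp, i.e. when [Pb^2+] reaches its threshold.
For Pb3(PO4)2: 1.6 × 10^-44 = (0.032)^2 × [Pb^2+]^3  ⇒  [Pb^2+] = 2.5 x 10^-14 M.
For Pb(IO3)2: 9.7 × 10^-14 = (0.038)^2 × [Pb^2+]  ⇒  [Pb^2+] = 6.7 × 10^-11 M.
The salt with the lower threshold [Pb^2+] precipitates first: Pb3(PO4)2.

Pb3(PO4)2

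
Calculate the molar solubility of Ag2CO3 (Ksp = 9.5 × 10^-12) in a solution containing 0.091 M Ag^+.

s ≈ 1.1 × 10^-9 M

Ag2CO3(s) ⇌ 2 Ag^+ + CO3^2-
Ksp = [Ag^+]^2[CO3^2-]
Let s = moles of Ag2CO3 that dissolve per litre. [Ag^+] = 0.091 + 2s ≈ 0.091, [CO3^2-] = s (since the Ag^+ already present dominates).
Ksp ≈ (0.091)^2 × s
s = 1.1 x 10^-9 M
Check: 2s = 2.3 × 10^-9 ≪ 0.091, so the approximation is valid.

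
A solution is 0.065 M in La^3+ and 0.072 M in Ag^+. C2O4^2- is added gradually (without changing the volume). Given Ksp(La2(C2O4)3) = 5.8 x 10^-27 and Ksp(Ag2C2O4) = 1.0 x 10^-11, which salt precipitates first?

Ag2C2O4

Each salt begins to precipitate when Q = Ksp, i.e. when [C2O4^2-] reaches its threshold.
For La2(C2O4)3: 5.8 x 10^-27 = (0.065)^2 × [C2O4^2-]^3  ⇒  [C2O4^2-] = 1.1 × 10^-8 M.
For Ag2C2O4: 1.0 x 10^-11 = (0.072)^2 × [C2O4^2-]  ⇒  [C2O4^2-] = 1.9 × 10^-9 M.
The salt with the lower threshold [C2O4^2-] precipitates first: Ag2C2O4.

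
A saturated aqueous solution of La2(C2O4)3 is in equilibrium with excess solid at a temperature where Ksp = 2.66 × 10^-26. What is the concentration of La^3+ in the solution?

[La^3+] ≈ 6.02 x 10^-6 M

La2(C2O4)3(s) <=> 2 La^3+ + 3 C2O4^2-
Ksp = [La^3+]^2[C2O4^2-]^3
Let s = molar solubility. Then [La^3+] = 2s and [C2O4^2-] = 3s.
Ksp = (2s)^2(3s)^3 = 108s^5
s^5 = 2.66 × 10^-26 / 108, so s = 3.008 × 10^-6 M
[La^3+] = 2s = 6.02 x 10^-6 M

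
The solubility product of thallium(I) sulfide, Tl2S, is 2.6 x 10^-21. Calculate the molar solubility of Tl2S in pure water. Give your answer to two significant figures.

Tl2S(s) ⇌ 2 Tl^+(aq) + S^2-(aq)
Ksp = [Tl^+]^2[S^2-]
With molar solubility s: [Tl^+] = 2s, [S^2-] = s.
So Ksp = (2s)^2 × s = 4s^3
s^3 = 2.6 x 10^-21 / 4, so s = 8.7 × 10^-8 M

8.7 × 10^-8 M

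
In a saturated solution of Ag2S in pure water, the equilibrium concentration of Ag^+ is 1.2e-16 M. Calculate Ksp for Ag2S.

Ksp = 8.6 × 10^-49

Ag2S(s) <=> 2 Ag^+ + S^2-
Stoichiometry gives [S^2-] = (1/2)[Ag^+] = 6.00 × 10^-17 M.
Ksp = [Ag^+]^2[S^2-]
Ksp = (1.2 × 10^-16)^2 × 6.00 × 10^-17 = 8.6 × 10^-49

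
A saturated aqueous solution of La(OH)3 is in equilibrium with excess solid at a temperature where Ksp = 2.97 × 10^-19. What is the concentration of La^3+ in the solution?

[La^3+] ≈ 1.02 x 10^-5 M

La(OH)3(s) <=> La^3+ + 3 OH^-
Ksp = [La^3+][OH^-]^3
If s mol/L of La(OH)3 dissolves, [La^3+] = s and [OH^-] = 3s.
So Ksp = s × (3s)^3 = 27s^4
s = (2.97 × 10^-19 / 27)^(1/4) = 1.024 × 10^-5 M
[La^3+] = s = 1.02 × 10^-5 M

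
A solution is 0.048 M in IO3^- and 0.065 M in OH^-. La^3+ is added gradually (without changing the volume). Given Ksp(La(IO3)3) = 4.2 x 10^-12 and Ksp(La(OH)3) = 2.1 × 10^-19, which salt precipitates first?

Each salt begins to precipitate when Q = Ksp, i.e. when [La^3+] reaches its threshold.
For La(IO3)3: 4.2 x 10^-12 = (0.048)^3 × [La^3+]  ⇒  [La^3+] = 3.8 x 10^-8 M.
For La(OH)3: 2.1 × 10^-19 = (0.065)^3 × [La^3+]  ⇒  [La^3+] = 7.6 × 10^-16 M.
The salt with the lower threshold [La^3+] precipitates first: La(OH)3.

La(OH)3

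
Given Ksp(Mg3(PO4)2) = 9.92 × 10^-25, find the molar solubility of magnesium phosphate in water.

s = 6.20 × 10^-6 M

Mg3(PO4)2(s) ⇌ 3 Mg^2+ + 2 PO4^3-
Ksp = [Mg^2+]^3[PO4^3-]^2
With molar solubility s: [Mg^2+] = 3s, [PO4^3-] = 2s.
Ksp = (3s)^3(2s)^2 = 108s^5
Solving, s = (9.92 × 10^-25/108)^(1/5) = 6.20 × 10^-6 M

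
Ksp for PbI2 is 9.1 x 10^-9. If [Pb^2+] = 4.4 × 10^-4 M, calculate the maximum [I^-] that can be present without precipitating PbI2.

4.5 x 10^-3 M

PbI2(s) ⇌ Pb^2+ + 2 I^-
Ksp = [Pb^2+][I^-]^2
Precipitation begins when Q = Ksp. With [Pb^2+] = 4.4 × 10^-4 M:
9.1 x 10^-9 = (4.4 × 10^-4) × [I^-]^2
[I^-] = (9.1 x 10^-9 / 4.4 × 10^-4)^(1/2) = 4.5 × 10^-3 M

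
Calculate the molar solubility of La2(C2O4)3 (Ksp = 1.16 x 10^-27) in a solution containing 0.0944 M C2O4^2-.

La2(C2O4)3(s) <=> 2 La^3+ + 3 C2O4^2-
Ksp = [La^3+]^2[C2O4^2-]^3
Let s = moles of La2(C2O4)3 that dissolve per litre. [La^3+] = 2s, [C2O4^2-] = 0.0944 + 3s ≈ 0.0944 (common-ion effect: C2O4^2- is already 0.0944 M).
Ksp ≈ (2s)^2 × (0.0944)^3
s = 5.87 × 10^-13 M
Check: 3s = 1.8 × 10^-12 ≪ 0.0944, so the approximation is valid.

5.87 × 10^-13 M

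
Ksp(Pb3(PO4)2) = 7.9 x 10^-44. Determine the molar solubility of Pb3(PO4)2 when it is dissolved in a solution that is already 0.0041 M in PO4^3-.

s ≈ 5.6 × 10^-14 M

Pb3(PO4)2(s) ⇌ 3 Pb^2+ + 2 PO4^3-
Ksp = [Pb^2+]^3[PO4^3-]^2
If s mol/L dissolves here, [Pb^2+] = 3s, [PO4^3-] = 0.0041 + 2s ≈ 0.0041 (common-ion effect: PO4^3- is already 0.0041 M).
Ksp ≈ (3s)^3 × (0.0041)^2
s = 5.6 × 10^-14 M
Check: 2s = 1.1 x 10^-13 ≪ 0.0041, so the approximation is valid.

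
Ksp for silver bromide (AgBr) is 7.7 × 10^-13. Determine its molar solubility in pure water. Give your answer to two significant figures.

s ≈ 8.8 × 10^-7 M

AgBr(s) ⇌ Ag^+ + Br^-
Ksp = [Ag^+][Br^-]
For each mole of AgBr that dissolves: [Ag^+] = s, [Br^-] = s.
Ksp = (s)(s) = s^2
s = √(7.7 × 10^-13) = 8.8 × 10^-7 M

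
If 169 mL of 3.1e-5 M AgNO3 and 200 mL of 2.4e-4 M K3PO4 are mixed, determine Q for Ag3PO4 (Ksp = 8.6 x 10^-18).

Total volume = 169 + 200 = 369 mL.
[Ag^+] = 3.1 × 10^-5 × (169/369) = 1.42 × 10^-5 M
[PO4^3-] = 2.4 × 10^-4 × (200/369) = 1.30 × 10^-4 M
Ag3PO4(s) ⇌ 3 Ag^+ + PO4^3-, so Q = [Ag^+]^3[PO4^3-]
Q = (1.42 x 10^-5)^3(1.30 × 10^-4) = 3.7 × 10^-19
Q < Ksp, so no precipitate of Ag3PO4 forms.

Q = 3.7e-19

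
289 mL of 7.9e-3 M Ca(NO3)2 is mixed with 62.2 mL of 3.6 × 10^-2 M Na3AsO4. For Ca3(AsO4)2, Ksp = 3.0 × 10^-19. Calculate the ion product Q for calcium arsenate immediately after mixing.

Total volume = 289 + 62.2 = 351.2 mL.
[Ca^2+] = 7.9 × 10^-3 × (289/351.2) = 6.50 × 10^-3 M
[AsO4^3-] = 3.6 × 10^-2 × (62.2/351.2) = 6.38 × 10^-3 M
Ca3(AsO4)2(s) ⇌ 3 Ca^2+ + 2 AsO4^3-, so Q = [Ca^2+]^3[AsO4^3-]^2
Q = (6.50 x 10^-3)^3(6.38 × 10^-3)^2 = 1.1 × 10^-11
Q > Ksp, so Ca3(AsO4)2 will precipitate.

Q ≈ 1.1 × 10^-11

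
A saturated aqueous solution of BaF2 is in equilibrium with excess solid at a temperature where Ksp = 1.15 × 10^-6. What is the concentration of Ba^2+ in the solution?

6.60 x 10^-3 M

BaF2(s) ⇌ Ba^2+(aq) + 2 F^-(aq)
Ksp = [Ba^2+][F^-]^2
Let s = molar solubility. Then [Ba^2+] = s and [F^-] = 2s.
So Ksp = s × (2s)^2 = 4s^3
s = (1.15 × 10^-6 / 4)^(1/3) = 6.600 × 10^-3 M
[Ba^2+] = s = 6.60 × 10^-3 M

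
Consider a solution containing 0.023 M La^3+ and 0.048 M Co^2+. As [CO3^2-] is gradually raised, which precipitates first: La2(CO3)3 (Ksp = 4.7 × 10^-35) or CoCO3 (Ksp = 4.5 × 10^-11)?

La2(CO3)3

Precipitation of each salt starts when its ion product equals its Ksp.
For La2(CO3)3: 4.7 × 10^-35 = (0.023)^2 × [CO3^2-]^3  ⇒  [CO3^2-] = 4.5 x 10^-11 M.
For CoCO3: 4.5 × 10^-11 = 0.048 × [CO3^2-]  ⇒  [CO3^2-] = 9.4 x 10^-10 M.
The salt with the lower threshold [CO3^2-] precipitates first: La2(CO3)3.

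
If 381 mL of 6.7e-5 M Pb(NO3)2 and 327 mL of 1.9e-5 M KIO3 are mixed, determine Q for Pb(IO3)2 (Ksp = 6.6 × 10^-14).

2.8e-15

Total volume = 381 + 327 = 708 mL.
[Pb^2+] = 6.7 x 10^-5 × (381/708) = 3.61 x 10^-5 M
[IO3^-] = 1.9 × 10^-5 × (327/708) = 8.78 × 10^-6 M
Pb(IO3)2(s) ⇌ Pb^2+(aq) + 2 IO3^-(aq), so Q = [Pb^2+][IO3^-]^2
Q = (3.61 x 10^-5)(8.78 × 10^-6)^2 = 2.8 x 10^-15
Q < Ksp, so no precipitate of Pb(IO3)2 forms.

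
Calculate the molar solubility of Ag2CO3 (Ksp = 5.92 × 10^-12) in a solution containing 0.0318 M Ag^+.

5.85 × 10^-9 M

Ag2CO3(s) ⇌ 2 Ag^+(aq) + CO3^2-(aq)
Ksp = [Ag^+]^2[CO3^2-]
Let s = moles of Ag2CO3 that dissolve per litre. [Ag^+] = 0.0318 + 2s ≈ 0.0318, [CO3^2-] = s (Ksp is small, so little additional dissolves).
Ksp ≈ (0.0318)^2 × s
s = 5.85 × 10^-9 M
Check: 2s = 1.2 x 10^-8 ≪ 0.0318, so the approximation is valid.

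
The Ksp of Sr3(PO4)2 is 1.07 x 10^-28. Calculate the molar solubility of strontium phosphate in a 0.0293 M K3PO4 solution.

1.67e-9 M

Sr3(PO4)2(s) <=> 3 Sr^2+ + 2 PO4^3-
Ksp = [Sr^2+]^3[PO4^3-]^2
Let s = moles of Sr3(PO4)2 that dissolve per litre. [Sr^2+] = 3s, [PO4^3-] = 0.0293 + 2s ≈ 0.0293 (since PO4^3- from K3PO4 dominates).
Ksp ≈ (3s)^3 × (0.0293)^2
s = 1.67 × 10^-9 M
Check: 2s = 3.3 x 10^-9 ≪ 0.0293, so the approximation is valid.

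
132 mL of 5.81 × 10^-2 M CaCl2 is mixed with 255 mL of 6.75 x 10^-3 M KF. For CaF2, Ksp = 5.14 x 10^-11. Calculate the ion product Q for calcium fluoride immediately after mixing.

Q ≈ 3.92 × 10^-7

Total volume = 132 + 255 = 387 mL.
[Ca^2+] = 5.81 × 10^-2 × (132/387) = 1.982 x 10^-2 M
[F^-] = 6.75 × 10^-3 × (255/387) = 4.448 × 10^-3 M
CaF2(s) ⇌ Ca^2+(aq) + 2 F^-(aq), so Q = [Ca^2+][F^-]^2
Q = (1.982 x 10^-2)(4.448 × 10^-3)^2 = 3.92 × 10^-7
Q > Ksp, so CaF2 will precipitate.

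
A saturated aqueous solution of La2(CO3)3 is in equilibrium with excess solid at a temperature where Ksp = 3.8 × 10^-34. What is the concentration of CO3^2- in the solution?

[CO3^2-] ≈ 2.4e-7 M

La2(CO3)3(s) ⇌ 2 La^3+ + 3 CO3^2-
Ksp = [La^3+]^2[CO3^2-]^3
If s mol/L of La2(CO3)3 dissolves, [La^3+] = 2s and [CO3^2-] = 3s.
So Ksp = (2s)^2 × (3s)^3 = 108s^5
Solving, s = (3.8 × 10^-34/108)^(1/5) = 8.11 × 10^-8 M
[CO3^2-] = 3s = 2.4 × 10^-7 M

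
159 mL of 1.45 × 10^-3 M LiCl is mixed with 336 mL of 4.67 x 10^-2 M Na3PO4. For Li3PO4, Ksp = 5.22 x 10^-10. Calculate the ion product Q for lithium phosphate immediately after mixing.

Total volume = 159 + 336 = 495 mL.
[Li^+] = 1.45 x 10^-3 × (159/495) = 4.658 × 10^-4 M
[PO4^3-] = 4.67 x 10^-2 × (336/495) = 3.170 x 10^-2 M
Li3PO4(s) ⇌ 3 Li^+(aq) + PO4^3-(aq), so Q = [Li^+]^3[PO4^3-]
Q = (4.658 × 10^-4)^3(3.170 x 10^-2) = 3.20 x 10^-12
Q < Ksp, so no precipitate of Li3PO4 forms.

Q = 3.20e-12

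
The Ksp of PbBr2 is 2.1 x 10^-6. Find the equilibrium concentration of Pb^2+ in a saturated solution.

PbBr2(s) ⇌ Pb^2+(aq) + 2 Br^-(aq)
Ksp = [Pb^2+][Br^-]^2
If s mol/L of PbBr2 dissolves, [Pb^2+] = s and [Br^-] = 2s.
So Ksp = s × (2s)^2 = 4s^3
s = (2.1 x 10^-6 / 4)^(1/3) = 8.07 × 10^-3 M
[Pb^2+] = s = 8.1 × 10^-3 M

8.1 × 10^-3 M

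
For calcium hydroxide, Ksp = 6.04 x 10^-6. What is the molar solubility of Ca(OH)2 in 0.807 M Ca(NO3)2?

Ca(OH)2(s) <=> Ca^2+(aq) + 2 OH^-(aq)
Ksp = [Ca^2+][OH^-]^2
If s mol/L dissolves here, [Ca^2+] = 0.807 + s ≈ 0.807, [OH^-] = 2s (since Ca^2+ from Ca(NO3)2 dominates).
Ksp ≈ 0.807 × (2s)^2
s = 1.37 x 10^-3 M
Check: s = 1.4 x 10^-3 ≪ 0.807, so the approximation is valid.

s = 1.37e-3 M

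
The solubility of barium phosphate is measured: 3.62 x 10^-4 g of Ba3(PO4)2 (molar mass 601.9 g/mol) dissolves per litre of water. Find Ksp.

8.50 × 10^-30

Molar solubility s = (3.62 × 10^-4 g/L) / (601.9 g/mol) = 6.014 x 10^-7 M.
Ba3(PO4)2(s) ⇌ 3 Ba^2+ + 2 PO4^3-
If s mol/L of Ba3(PO4)2 dissolves, [Ba^2+] = 3s and [PO4^3-] = 2s.
Ksp = [Ba^2+]^3[PO4^3-]^2
Ksp = (3s)^3(2s)^2 = 108s^5
With s = 6.014 × 10^-7: Ksp = 8.50 × 10^-30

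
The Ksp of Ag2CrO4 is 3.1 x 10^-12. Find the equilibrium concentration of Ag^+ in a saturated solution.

[Ag^+] ≈ 1.8 x 10^-4 M

Ag2CrO4(s) ⇌ 2 Ag^+ + CrO4^2-
Ksp = [Ag^+]^2[CrO4^2-]
If s mol/L of Ag2CrO4 dissolves, [Ag^+] = 2s and [CrO4^2-] = s.
So Ksp = (2s)^2 × s = 4s^3
s^3 = 3.1 x 10^-12 / 4, so s = 9.19 x 10^-5 M
[Ag^+] = 2s = 1.8 × 10^-4 M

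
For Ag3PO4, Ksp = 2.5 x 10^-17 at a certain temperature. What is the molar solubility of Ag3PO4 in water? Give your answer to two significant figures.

Ag3PO4(s) ⇌ 3 Ag^+(aq) + PO4^3-(aq)
Ksp = [Ag^+]^3[PO4^3-]
If s mol/L of Ag3PO4 dissolves, [Ag^+] = 3s and [PO4^3-] = s.
So Ksp = (3s)^3 × s = 27s^4
s^4 = 2.5 x 10^-17 / 27, so s = 3.1 × 10^-5 M

s = 3.1 × 10^-5 M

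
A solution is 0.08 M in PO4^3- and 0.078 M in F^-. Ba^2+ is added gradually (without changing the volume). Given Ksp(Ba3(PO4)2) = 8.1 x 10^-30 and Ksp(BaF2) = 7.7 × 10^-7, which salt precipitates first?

Precipitation of each salt starts when its ion product equals its Ksp.
For Ba3(PO4)2: 8.1 x 10^-30 = (0.08)^2 × [Ba^2+]^3  ⇒  [Ba^2+] = 1.1 × 10^-9 M.
For BaF2: 7.7 × 10^-7 = (0.078)^2 × [Ba^2+]  ⇒  [Ba^2+] = 1.3 × 10^-4 M.
The salt with the lower threshold [Ba^2+] precipitates first: Ba3(PO4)2.

Ba3(PO4)2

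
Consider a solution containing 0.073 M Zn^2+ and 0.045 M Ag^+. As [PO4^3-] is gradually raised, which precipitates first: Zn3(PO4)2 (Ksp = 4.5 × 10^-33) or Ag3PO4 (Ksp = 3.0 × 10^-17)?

Zn3(PO4)2

Precipitation of each salt starts when its ion product equals its Ksp.
For Zn3(PO4)2: 4.5 × 10^-33 = (0.073)^3 × [PO4^3-]^2  ⇒  [PO4^3-] = 3.4 × 10^-15 M.
For Ag3PO4: 3.0 × 10^-17 = (0.045)^3 × [PO4^3-]  ⇒  [PO4^3-] = 3.3 × 10^-13 M.
The salt with the lower threshold [PO4^3-] precipitates first: Zn3(PO4)2.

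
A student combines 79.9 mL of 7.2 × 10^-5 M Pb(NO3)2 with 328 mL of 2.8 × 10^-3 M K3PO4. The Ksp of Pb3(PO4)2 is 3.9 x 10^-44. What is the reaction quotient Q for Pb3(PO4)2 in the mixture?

1.4 x 10^-20

Total volume = 79.9 + 328 = 407.9 mL.
[Pb^2+] = 7.2 × 10^-5 × (79.9/407.9) = 1.41 × 10^-5 M
[PO4^3-] = 2.8 x 10^-3 × (328/407.9) = 2.25 × 10^-3 M
Pb3(PO4)2(s) <=> 3 Pb^2+(aq) + 2 PO4^3-(aq), so Q = [Pb^2+]^3[PO4^3-]^2
Q = (1.41 × 10^-5)^3(2.25 × 10^-3)^2 = 1.4 × 10^-20
Q > Ksp, so Pb3(PO4)2 will precipitate.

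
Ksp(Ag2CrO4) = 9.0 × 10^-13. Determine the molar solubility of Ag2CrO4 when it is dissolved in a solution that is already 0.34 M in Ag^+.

s ≈ 7.8 × 10^-12 M

Ag2CrO4(s) ⇌ 2 Ag^+(aq) + CrO4^2-(aq)
Ksp = [Ag^+]^2[CrO4^2-]
Let s = moles of Ag2CrO4 that dissolve per litre. [Ag^+] = 0.34 + 2s ≈ 0.34, [CrO4^2-] = s (common-ion effect: Ag^+ is already 0.34 M).
Ksp ≈ (0.34)^2 × s
s = 7.8 × 10^-12 M
Check: 2s = 1.6 x 10^-11 ≪ 0.34, so the approximation is valid.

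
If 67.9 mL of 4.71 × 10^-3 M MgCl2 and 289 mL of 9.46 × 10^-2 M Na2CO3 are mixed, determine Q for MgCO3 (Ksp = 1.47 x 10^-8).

6.86e-5

Total volume = 67.9 + 289 = 356.9 mL.
[Mg^2+] = 4.71 x 10^-3 × (67.9/356.9) = 8.961 × 10^-4 M
[CO3^2-] = 9.46 x 10^-2 × (289/356.9) = 7.660 x 10^-2 M
MgCO3(s) ⇌ Mg^2+(aq) + CO3^2-(aq), so Q = [Mg^2+][CO3^2-]
Q = (8.961 x 10^-4)(7.660 × 10^-2) = 6.86 × 10^-5
Q > Ksp, so MgCO3 will precipitate.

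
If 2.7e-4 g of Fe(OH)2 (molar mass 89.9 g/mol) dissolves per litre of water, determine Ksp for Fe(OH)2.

Ksp ≈ 1.1 × 10^-16

Molar solubility s = (2.7 × 10^-4 g/L) / (89.9 g/mol) = 3.00 × 10^-6 M.
Fe(OH)2(s) <=> Fe^2+ + 2 OH^-
With molar solubility s: [Fe^2+] = s, [OH^-] = 2s.
Ksp = [Fe^2+][OH^-]^2
Substituting: Ksp = s(2s)^2 = 4s^3
With s = 3.00 × 10^-6: Ksp = 1.1 × 10^-16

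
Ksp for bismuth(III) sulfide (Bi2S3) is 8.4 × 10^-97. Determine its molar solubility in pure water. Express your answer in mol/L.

2.4 x 10^-20 M

Bi2S3(s) ⇌ 2 Bi^3+(aq) + 3 S^2-(aq)
Ksp = [Bi^3+]^2[S^2-]^3
For each mole of Bi2S3 that dissolves: [Bi^3+] = 2s, [S^2-] = 3s.
Substituting: Ksp = (2s)^2(3s)^3 = 108s^5
s^5 = 8.4 × 10^-97 / 108, so s = 2.4 × 10^-20 M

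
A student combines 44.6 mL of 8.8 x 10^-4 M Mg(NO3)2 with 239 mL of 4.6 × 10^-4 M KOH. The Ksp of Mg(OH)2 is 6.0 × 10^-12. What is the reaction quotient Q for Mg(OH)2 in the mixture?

2.1 x 10^-11

Total volume = 44.6 + 239 = 283.6 mL.
[Mg^2+] = 8.8 × 10^-4 × (44.6/283.6) = 1.38 x 10^-4 M
[OH^-] = 4.6 x 10^-4 × (239/283.6) = 3.88 × 10^-4 M
Mg(OH)2(s) ⇌ Mg^2+ + 2 OH^-, so Q = [Mg^2+][OH^-]^2
Q = (1.38 × 10^-4)(3.88 × 10^-4)^2 = 2.1 × 10^-11
Q > Ksp, so Mg(OH)2 will precipitate.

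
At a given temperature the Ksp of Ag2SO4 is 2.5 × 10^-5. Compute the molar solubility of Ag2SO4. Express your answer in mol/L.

0.018 M

Ag2SO4(s) ⇌ 2 Ag^+ + SO4^2-
Ksp = [Ag^+]^2[SO4^2-]
With molar solubility s: [Ag^+] = 2s, [SO4^2-] = s.
Substituting: Ksp = (2s)^2s = 4s^3
Solving, s = (2.5 × 10^-5/4)^(1/3) = 1.8 × 10^-2 M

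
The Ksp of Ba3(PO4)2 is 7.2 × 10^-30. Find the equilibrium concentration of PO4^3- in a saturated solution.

[PO4^3-] ≈ 1.2 × 10^-6 M

Ba3(PO4)2(s) <=> 3 Ba^2+ + 2 PO4^3-
Ksp = [Ba^2+]^3[PO4^3-]^2
If s mol/L of Ba3(PO4)2 dissolves, [Ba^2+] = 3s and [PO4^3-] = 2s.
So Ksp = (3s)^3 × (2s)^2 = 108s^5
s^5 = 7.2 × 10^-30 / 108, so s = 5.82 × 10^-7 M
[PO4^3-] = 2s = 1.2 x 10^-6 M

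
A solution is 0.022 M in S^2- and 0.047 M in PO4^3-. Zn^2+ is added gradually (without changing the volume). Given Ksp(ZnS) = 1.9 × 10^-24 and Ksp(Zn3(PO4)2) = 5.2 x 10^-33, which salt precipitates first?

ZnS

Precipitation of each salt starts when its ion product equals its Ksp.
For ZnS: 1.9 × 10^-24 = 0.022 × [Zn^2+]  ⇒  [Zn^2+] = 8.6 x 10^-23 M.
For Zn3(PO4)2: 5.2 x 10^-33 = (0.047)^2 × [Zn^2+]^3  ⇒  [Zn^2+] = 1.3 × 10^-10 M.
The salt with the lower threshold [Zn^2+] precipitates first: ZnS.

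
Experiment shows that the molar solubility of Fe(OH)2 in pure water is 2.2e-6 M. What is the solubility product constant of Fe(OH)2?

4.3e-17

Fe(OH)2(s) <=> Fe^2+ + 2 OH^-
Let s = molar solubility. Then [Fe^2+] = s and [OH^-] = 2s.
Ksp = [Fe^2+][OH^-]^2
So Ksp = s × (2s)^2 = 4s^3
Ksp = 4 × (2.2 × 10^-6)^3 = 4.3 × 10^-17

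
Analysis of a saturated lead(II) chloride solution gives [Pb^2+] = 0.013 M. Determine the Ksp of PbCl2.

Ksp = 8.8 × 10^-6

PbCl2(s) <=> Pb^2+ + 2 Cl^-
Stoichiometry gives [Cl^-] = (2/1)[Pb^2+] = 2.60 × 10^-2 M.
Ksp = [Pb^2+][Cl^-]^2
Ksp = 1.3 × 10^-2 × (2.60 × 10^-2)^2 = 8.8 × 10^-6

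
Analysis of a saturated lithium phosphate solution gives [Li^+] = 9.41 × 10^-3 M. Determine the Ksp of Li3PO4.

Li3PO4(s) ⇌ 3 Li^+(aq) + PO4^3-(aq)
Stoichiometry gives [PO4^3-] = (1/3)[Li^+] = 3.137 x 10^-3 M.
Ksp = [Li^+]^3[PO4^3-]
Ksp = (9.41 × 10^-3)^3 × 3.137 × 10^-3 = 2.61 × 10^-9

Ksp = 2.61 × 10^-9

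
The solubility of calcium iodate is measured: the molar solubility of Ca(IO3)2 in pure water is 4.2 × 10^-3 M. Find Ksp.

Ca(IO3)2(s) <=> Ca^2+(aq) + 2 IO3^-(aq)
For each mole of Ca(IO3)2 that dissolves: [Ca^2+] = s, [IO3^-] = 2s.
Ksp = [Ca^2+][IO3^-]^2
Substituting: Ksp = s(2s)^2 = 4s^3
Ksp = 4 × (4.2 x 10^-3)^3 = 3.0 × 10^-7

Ksp = 3.0 × 10^-7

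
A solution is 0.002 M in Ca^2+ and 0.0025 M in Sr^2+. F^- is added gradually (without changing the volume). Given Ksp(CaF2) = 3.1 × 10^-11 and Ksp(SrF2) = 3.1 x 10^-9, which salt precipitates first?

Each salt begins to precipitate when Q = Ksp, i.e. when [F^-] reaches its threshold.
For CaF2: 3.1 × 10^-11 = 0.002 × [F^-]^2  ⇒  [F^-] = 1.2 x 10^-4 M.
For SrF2: 3.1 x 10^-9 = 0.0025 × [F^-]^2  ⇒  [F^-] = 1.1 × 10^-3 M.
The salt with the lower threshold [F^-] precipitates first: CaF2.

CaF2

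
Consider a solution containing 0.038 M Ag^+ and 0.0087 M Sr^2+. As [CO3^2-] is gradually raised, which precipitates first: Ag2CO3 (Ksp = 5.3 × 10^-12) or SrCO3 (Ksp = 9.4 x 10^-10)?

Each salt begins to precipitate when Q = Ksp, i.e. when [CO3^2-] reaches its threshold.
For Ag2CO3: 5.3 × 10^-12 = (0.038)^2 × [CO3^2-]  ⇒  [CO3^2-] = 3.7 x 10^-9 M.
For SrCO3: 9.4 x 10^-10 = 0.0087 × [CO3^2-]  ⇒  [CO3^2-] = 1.1 × 10^-7 M.
The salt with the lower threshold [CO3^2-] precipitates first: Ag2CO3.

Ag2CO3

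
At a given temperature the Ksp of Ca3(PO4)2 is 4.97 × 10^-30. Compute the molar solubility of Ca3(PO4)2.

Ca3(PO4)2(s) ⇌ 3 Ca^2+ + 2 PO4^3-
Ksp = [Ca^2+]^3[PO4^3-]^2
For each mole of Ca3(PO4)2 that dissolves: [Ca^2+] = 3s, [PO4^3-] = 2s.
Substituting: Ksp = (3s)^3(2s)^2 = 108s^5
Solving, s = (4.97 × 10^-30/108)^(1/5) = 5.40 × 10^-7 M

s ≈ 5.40e-7 M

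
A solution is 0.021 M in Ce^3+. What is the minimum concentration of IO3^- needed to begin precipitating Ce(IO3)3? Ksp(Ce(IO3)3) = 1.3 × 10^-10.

[IO3^-] = 1.8 × 10^-3 M

Ce(IO3)3(s) ⇌ Ce^3+(aq) + 3 IO3^-(aq)
Ksp = [Ce^3+][IO3^-]^3
Precipitation begins when Q = Ksp. With [Ce^3+] = 0.021 M:
1.3 × 10^-10 = (0.021) × [IO3^-]^3
[IO3^-] = (1.3 × 10^-10 / 2.1 x 10^-2)^(1/3) = 1.8 × 10^-3 M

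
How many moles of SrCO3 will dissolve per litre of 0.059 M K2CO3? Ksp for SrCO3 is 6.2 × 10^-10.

SrCO3(s) ⇌ Sr^2+ + CO3^2-
Ksp = [Sr^2+][CO3^2-]
Let s = moles of SrCO3 that dissolve per litre. [Sr^2+] = s, [CO3^2-] = 0.059 + s ≈ 0.059 (common-ion effect: CO3^2- is already 0.059 M).
Ksp ≈ s × 0.059
s = 1.1 × 10^-8 M
Check: s = 1.1 x 10^-8 ≪ 0.059, so the approximation is valid.

1.1 × 10^-8 M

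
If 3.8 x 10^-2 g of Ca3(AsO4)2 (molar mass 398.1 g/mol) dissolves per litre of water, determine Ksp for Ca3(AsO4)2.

Ksp ≈ 8.6 × 10^-19

Molar solubility s = (3.8 × 10^-2 g/L) / (398.1 g/mol) = 9.55 × 10^-5 M.
Ca3(AsO4)2(s) ⇌ 3 Ca^2+ + 2 AsO4^3-
If s mol/L of Ca3(AsO4)2 dissolves, [Ca^2+] = 3s and [AsO4^3-] = 2s.
Ksp = [Ca^2+]^3[AsO4^3-]^2
Substituting: Ksp = (3s)^3(2s)^2 = 108s^5
With s = 9.55 × 10^-5: Ksp = 8.6 × 10^-19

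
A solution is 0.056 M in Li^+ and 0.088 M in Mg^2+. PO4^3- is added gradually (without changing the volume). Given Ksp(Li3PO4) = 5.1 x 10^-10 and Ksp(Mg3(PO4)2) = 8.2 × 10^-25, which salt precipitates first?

Precipitation of each salt starts when its ion product equals its Ksp.
For Li3PO4: 5.1 x 10^-10 = (0.056)^3 × [PO4^3-]  ⇒  [PO4^3-] = 2.9 × 10^-6 M.
For Mg3(PO4)2: 8.2 × 10^-25 = (0.088)^3 × [PO4^3-]^2  ⇒  [PO4^3-] = 3.5 x 10^-11 M.
The salt with the lower threshold [PO4^3-] precipitates first: Mg3(PO4)2.

Mg3(PO4)2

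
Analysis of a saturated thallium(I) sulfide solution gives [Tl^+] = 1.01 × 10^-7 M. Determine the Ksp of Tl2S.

5.15 × 10^-22

Tl2S(s) ⇌ 2 Tl^+ + S^2-
Stoichiometry gives [S^2-] = (1/2)[Tl^+] = 5.050 × 10^-8 M.
Ksp = [Tl^+]^2[S^2-]
Ksp = (1.01 × 10^-7)^2 × 5.050 × 10^-8 = 5.15 × 10^-22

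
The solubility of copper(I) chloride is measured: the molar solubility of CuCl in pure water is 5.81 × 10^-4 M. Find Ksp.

Ksp ≈ 3.38 × 10^-7

CuCl(s) <=> Cu^+(aq) + Cl^-(aq)
With molar solubility s: [Cu^+] = s, [Cl^-] = s.
Ksp = [Cu^+][Cl^-]
Ksp = (s)(s) = s^2
With s = 5.81 × 10^-4: Ksp = 3.38 × 10^-7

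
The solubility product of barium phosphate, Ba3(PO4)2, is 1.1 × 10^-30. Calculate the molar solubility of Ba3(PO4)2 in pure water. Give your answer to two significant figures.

Ba3(PO4)2(s) ⇌ 3 Ba^2+(aq) + 2 PO4^3-(aq)
Ksp = [Ba^2+]^3[PO4^3-]^2
If s mol/L of Ba3(PO4)2 dissolves, [Ba^2+] = 3s and [PO4^3-] = 2s.
Substituting: Ksp = (3s)^3(2s)^2 = 108s^5
s^5 = 1.1 × 10^-30 / 108, so s = 4.0 × 10^-7 M

4.0 × 10^-7 M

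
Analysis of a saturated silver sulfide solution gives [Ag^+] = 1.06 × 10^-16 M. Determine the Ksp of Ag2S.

Ksp ≈ 5.96 × 10^-49

Ag2S(s) <=> 2 Ag^+(aq) + S^2-(aq)
Stoichiometry gives [S^2-] = (1/2)[Ag^+] = 5.300 x 10^-17 M.
Ksp = [Ag^+]^2[S^2-]
Ksp = (1.06 x 10^-16)^2 × 5.300 x 10^-17 = 5.96 × 10^-49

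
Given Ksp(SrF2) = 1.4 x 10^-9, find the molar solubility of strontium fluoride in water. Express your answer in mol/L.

SrF2(s) ⇌ Sr^2+(aq) + 2 F^-(aq)
Ksp = [Sr^2+][F^-]^2
For each mole of SrF2 that dissolves: [Sr^2+] = s, [F^-] = 2s.
So Ksp = s × (2s)^2 = 4s^3
s^3 = 1.4 x 10^-9 / 4, so s = 7.0 x 10^-4 M

s = 7.0e-4 M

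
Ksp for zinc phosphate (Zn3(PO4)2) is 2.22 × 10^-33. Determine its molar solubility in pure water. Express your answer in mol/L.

s ≈ 1.16e-7 M

Zn3(PO4)2(s) ⇌ 3 Zn^2+(aq) + 2 PO4^3-(aq)
Ksp = [Zn^2+]^3[PO4^3-]^2
Let s = molar solubility. Then [Zn^2+] = 3s and [PO4^3-] = 2s.
So Ksp = (3s)^3 × (2s)^2 = 108s^5
s^5 = 2.22 × 10^-33 / 108, so s = 1.16 × 10^-7 M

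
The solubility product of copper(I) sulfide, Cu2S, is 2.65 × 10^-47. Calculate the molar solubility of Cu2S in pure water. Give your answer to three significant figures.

Cu2S(s) <=> 2 Cu^+(aq) + S^2-(aq)
Ksp = [Cu^+]^2[S^2-]
If s mol/L of Cu2S dissolves, [Cu^+] = 2s and [S^2-] = s.
Substituting: Ksp = (2s)^2s = 4s^3
s = (2.65 × 10^-47 / 4)^(1/3) = 1.88 × 10^-16 M

1.88 × 10^-16 M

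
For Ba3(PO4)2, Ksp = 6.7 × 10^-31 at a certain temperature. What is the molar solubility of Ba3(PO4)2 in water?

3.6e-7 M

Ba3(PO4)2(s) ⇌ 3 Ba^2+ + 2 PO4^3-
Ksp = [Ba^2+]^3[PO4^3-]^2
If s mol/L of Ba3(PO4)2 dissolves, [Ba^2+] = 3s and [PO4^3-] = 2s.
Ksp = (3s)^3(2s)^2 = 108s^5
s = (6.7 × 10^-31 / 108)^(1/5) = 3.6 × 10^-7 M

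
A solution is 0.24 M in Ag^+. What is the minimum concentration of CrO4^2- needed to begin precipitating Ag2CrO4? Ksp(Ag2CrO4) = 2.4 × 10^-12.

Ag2CrO4(s) ⇌ 2 Ag^+(aq) + CrO4^2-(aq)
Ksp = [Ag^+]^2[CrO4^2-]
Precipitation begins when Q = Ksp. With [Ag^+] = 0.24 M:
2.4 × 10^-12 = (0.24)^2 × [CrO4^2-]
[CrO4^2-] = (2.4 × 10^-12 / 5.76 × 10^-2) = 4.2 x 10^-11 M

[CrO4^2-] = 4.2 × 10^-11 M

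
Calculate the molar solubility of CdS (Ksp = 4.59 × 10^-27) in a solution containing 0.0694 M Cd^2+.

s ≈ 6.61e-26 M

CdS(s) ⇌ Cd^2+ + S^2-
Ksp = [Cd^2+][S^2-]
Let s be the molar solubility in this solution. [Cd^2+] = 0.0694 + s ≈ 0.0694, [S^2-] = s (since the Cd^2+ already present dominates).
Ksp ≈ 0.0694 × s
s = 6.61 × 10^-26 M
Check: s = 6.6 × 10^-26 ≪ 0.0694, so the approximation is valid.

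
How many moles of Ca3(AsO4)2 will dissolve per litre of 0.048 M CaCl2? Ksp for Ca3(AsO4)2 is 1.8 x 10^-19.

s ≈ 2.0 × 10^-8 M

Ca3(AsO4)2(s) ⇌ 3 Ca^2+ + 2 AsO4^3-
Ksp = [Ca^2+]^3[AsO4^3-]^2
Let s = moles of Ca3(AsO4)2 that dissolve per litre. [Ca^2+] = 0.048 + 3s ≈ 0.048, [AsO4^3-] = 2s (Ksp is small, so little additional dissolves).
Ksp ≈ (0.048)^3 × (2s)^2
s = 2.0 × 10^-8 M
Check: 3s = 6.1 × 10^-8 ≪ 0.048, so the approximation is valid.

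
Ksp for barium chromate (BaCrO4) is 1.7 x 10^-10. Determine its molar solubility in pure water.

s ≈ 1.3e-5 M

BaCrO4(s) ⇌ Ba^2+(aq) + CrO4^2-(aq)
Ksp = [Ba^2+][CrO4^2-]
With molar solubility s: [Ba^2+] = s, [CrO4^2-] = s.
Ksp = (s)(s) = s^2
s = √(1.7 x 10^-10) = 1.3 x 10^-5 M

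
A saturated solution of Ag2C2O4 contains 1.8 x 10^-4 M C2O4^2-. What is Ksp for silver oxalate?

Ksp ≈ 2.3 × 10^-11

Ag2C2O4(s) <=> 2 Ag^+ + C2O4^2-
Stoichiometry gives [Ag^+] = (2/1)[C2O4^2-] = 3.60 x 10^-4 M.
Ksp = [Ag^+]^2[C2O4^2-]
Ksp = (3.60 x 10^-4)^2 × 1.8 × 10^-4 = 2.3 x 10^-11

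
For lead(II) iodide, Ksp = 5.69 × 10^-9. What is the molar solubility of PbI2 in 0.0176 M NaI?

PbI2(s) ⇌ Pb^2+(aq) + 2 I^-(aq)
Ksp = [Pb^2+][I^-]^2
If s mol/L dissolves here, [Pb^2+] = s, [I^-] = 0.0176 + 2s ≈ 0.0176 (Ksp is small, so little additional dissolves).
Ksp ≈ s × (0.0176)^2
s = 1.84 x 10^-5 M
Check: 2s = 3.7 x 10^-5 ≪ 0.0176, so the approximation is valid.

s = 1.84e-5 M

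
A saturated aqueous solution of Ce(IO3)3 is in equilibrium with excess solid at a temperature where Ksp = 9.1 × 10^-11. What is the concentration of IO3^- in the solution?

4.1 x 10^-3 M

Ce(IO3)3(s) <=> Ce^3+ + 3 IO3^-
Ksp = [Ce^3+][IO3^-]^3
Let s = molar solubility. Then [Ce^3+] = s and [IO3^-] = 3s.
Substituting: Ksp = s(3s)^3 = 27s^4
Solving, s = (9.1 × 10^-11/27)^(1/4) = 1.35 × 10^-3 M
[IO3^-] = 3s = 4.1 × 10^-3 M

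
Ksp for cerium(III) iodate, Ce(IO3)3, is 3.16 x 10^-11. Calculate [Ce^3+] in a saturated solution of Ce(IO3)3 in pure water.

[Ce^3+] ≈ 1.04 × 10^-3 M

Ce(IO3)3(s) <=> Ce^3+(aq) + 3 IO3^-(aq)
Ksp = [Ce^3+][IO3^-]^3
Let s = molar solubility. Then [Ce^3+] = s and [IO3^-] = 3s.
So Ksp = s × (3s)^3 = 27s^4
Solving, s = (3.16 x 10^-11/27)^(1/4) = 1.040 × 10^-3 M
[Ce^3+] = s = 1.04 × 10^-3 M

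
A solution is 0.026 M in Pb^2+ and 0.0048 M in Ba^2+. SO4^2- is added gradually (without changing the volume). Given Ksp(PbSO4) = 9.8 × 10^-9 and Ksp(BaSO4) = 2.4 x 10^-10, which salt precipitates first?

Each salt begins to precipitate when Q = Ksp, i.e. when [SO4^2-] reaches its threshold.
For PbSO4: 9.8 × 10^-9 = 0.026 × [SO4^2-]  ⇒  [SO4^2-] = 3.8 x 10^-7 M.
For BaSO4: 2.4 x 10^-10 = 0.0048 × [SO4^2-]  ⇒  [SO4^2-] = 5.0 × 10^-8 M.
The salt with the lower threshold [SO4^2-] precipitates first: BaSO4.

BaSO4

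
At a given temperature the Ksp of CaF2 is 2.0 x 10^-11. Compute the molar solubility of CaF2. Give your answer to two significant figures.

s ≈ 1.7 x 10^-4 M

CaF2(s) <=> Ca^2+(aq) + 2 F^-(aq)
Ksp = [Ca^2+][F^-]^2
If s mol/L of CaF2 dissolves, [Ca^2+] = s and [F^-] = 2s.
Ksp = s(2s)^2 = 4s^3
Solving, s = (2.0 x 10^-11/4)^(1/3) = 1.7 × 10^-4 M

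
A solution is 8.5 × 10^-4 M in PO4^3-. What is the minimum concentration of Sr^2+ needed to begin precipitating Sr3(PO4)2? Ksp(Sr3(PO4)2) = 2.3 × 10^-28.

6.8 x 10^-8 M

Sr3(PO4)2(s) ⇌ 3 Sr^2+(aq) + 2 PO4^3-(aq)
Ksp = [Sr^2+]^3[PO4^3-]^2
Precipitation begins when Q = Ksp. With [PO4^3-] = 8.5 × 10^-4 M:
2.3 × 10^-28 = (8.5 × 10^-4)^2 × [Sr^2+]^3
[Sr^2+] = (2.3 × 10^-28 / 7.23 × 10^-7)^(1/3) = 6.8 × 10^-8 M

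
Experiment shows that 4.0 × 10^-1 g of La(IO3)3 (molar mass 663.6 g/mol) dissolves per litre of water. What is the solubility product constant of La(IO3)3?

Molar solubility s = (4.0 × 10^-1 g/L) / (663.6 g/mol) = 6.03 x 10^-4 M.
La(IO3)3(s) ⇌ La^3+ + 3 IO3^-
For each mole of La(IO3)3 that dissolves: [La^3+] = s, [IO3^-] = 3s.
Ksp = [La^3+][IO3^-]^3
Ksp = s(3s)^3 = 27s^4
Ksp = 27 × (6.03 x 10^-4)^4 = 3.6 x 10^-12

Ksp = 3.6 x 10^-12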